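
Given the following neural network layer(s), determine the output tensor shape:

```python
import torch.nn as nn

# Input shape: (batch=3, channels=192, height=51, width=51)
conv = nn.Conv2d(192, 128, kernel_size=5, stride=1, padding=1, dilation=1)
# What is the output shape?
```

Input: (3, 192, 51, 51) -> Output: (3, 128, 49, 49)

Answer: (3, 128, 49, 49)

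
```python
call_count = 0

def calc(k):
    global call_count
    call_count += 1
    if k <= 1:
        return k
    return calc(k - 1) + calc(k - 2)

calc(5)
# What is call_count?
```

Calls(k) = 1 + Calls(k-1) + Calls(k-2); Calls(0)=Calls(1)=1. For k=5 this gives 15.

Answer: 15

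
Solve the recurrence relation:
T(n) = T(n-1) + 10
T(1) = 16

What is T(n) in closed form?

Unrolling: T(n) = T(1) + 10·(n-1) = 16 + 10(n-1) = 10n + 6.

Answer: T(n) = 10n + 6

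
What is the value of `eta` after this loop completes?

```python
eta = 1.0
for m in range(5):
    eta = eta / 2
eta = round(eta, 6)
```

Halving LR 5 times: 1 / 2^5
`eta` takes the values: 1.0 → 0.5 → 0.25 → 0.125 → 0.0625 → 0.03125

Answer: 0.03125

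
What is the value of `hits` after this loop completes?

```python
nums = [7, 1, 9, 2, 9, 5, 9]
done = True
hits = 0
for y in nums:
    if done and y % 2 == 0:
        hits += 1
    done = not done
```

Count even values at even positions
`hits` takes the values: 0

Answer: 0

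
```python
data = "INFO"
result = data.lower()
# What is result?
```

Trace:
`data = "INFO"` → data = 'INFO'
`result = data.lower()` → result = 'info'
So result = 'info'

Answer: 'info'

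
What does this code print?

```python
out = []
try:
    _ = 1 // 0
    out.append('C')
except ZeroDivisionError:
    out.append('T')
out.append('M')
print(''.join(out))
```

Execution trace: 'T' (except ZeroDivisionError) → 'M' (after the try/except). Output: TM

Answer: TM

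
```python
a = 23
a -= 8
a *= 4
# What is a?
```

Trace:
`a = 23` → a = 23
`a -= 8` → a = 15
`a *= 4` → a = 60
So a = 60

Answer: 60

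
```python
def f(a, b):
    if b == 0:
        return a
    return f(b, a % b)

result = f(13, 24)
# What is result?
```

f(13, 24) -> f(24, 13) -> f(13, 11) -> f(11, 2) -> f(2, 1) -> f(1, 0) -> 1

Answer: 1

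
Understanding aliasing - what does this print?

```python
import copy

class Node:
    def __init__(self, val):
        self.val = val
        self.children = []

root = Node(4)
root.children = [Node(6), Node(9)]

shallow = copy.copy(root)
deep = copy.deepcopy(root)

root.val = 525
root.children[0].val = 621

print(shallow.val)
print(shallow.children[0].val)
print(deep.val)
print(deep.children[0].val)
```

Key concept: deep copy with custom objects.
Step by step:
`root = Node(4)` → root = Node(val=4, children=[])
`root.children = [Node(6), Node(9)]` → root = Node(val=4, children=[Node(val=6, children=[]), Node(val=9, children=[])])
`shallow = copy.copy(root)` → shallow = Node(val=4, children=[Node(val=6, children=[]), Node(val=9, children=[])])
`deep = copy.deepcopy(root)` → deep = Node(val=4, children=[Node(val=6, children=[]), Node(val=9, children=[])])
`root.val = 525` → root = Node(val=525, children=[Node(val=6, children=[]), Node(val=9, children=[])])
`root.children[0].val = 621` → root = Node(val=525, children=[Node(val=621, children=[]), Node(val=9, children=[])]); shallow = Node(val=4, children=[Node(val=621, children=[]), Node(val=9, children=[])])
`print(shallow.val)` → prints 4
`print(shallow.children[0].val)` → prints 621
`print(deep.val)` → prints 4
`print(deep.children[0].val)` → prints 6

Answer:
4
621
4
6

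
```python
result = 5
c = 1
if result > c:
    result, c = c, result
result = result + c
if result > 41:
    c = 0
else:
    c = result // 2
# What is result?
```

Trace:
`result = 5` → result = 5
`c = 1` → c = 1
`if result > c: ...` → result > c is True → result = 1; c = 5
`result = result + c` → result = 6
`if result > 41: ...` → result > 41 is False, take else branch → c = 3
So result = 6

Answer: 6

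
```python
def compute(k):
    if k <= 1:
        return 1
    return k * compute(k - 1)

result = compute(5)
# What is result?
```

compute(5) = 5 * 4 * 3 * 2 * 1 = 120

Answer: 120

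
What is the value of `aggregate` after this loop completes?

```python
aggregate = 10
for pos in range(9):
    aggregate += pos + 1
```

Start at 10, add 1 to 9 = 55
`aggregate` takes the values: 10 → 11 → 13 → 16 → 20 → 25 → 31 → 38 → 46 → 55

Answer: 55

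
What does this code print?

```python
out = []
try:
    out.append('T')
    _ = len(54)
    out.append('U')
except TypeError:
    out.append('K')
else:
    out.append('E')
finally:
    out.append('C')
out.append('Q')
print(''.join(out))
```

Execution trace: 'T' (try body) → 'K' (except TypeError) → 'C' (finally) → 'Q' (after the try/except). Output: TKCQ

Answer: TKCQ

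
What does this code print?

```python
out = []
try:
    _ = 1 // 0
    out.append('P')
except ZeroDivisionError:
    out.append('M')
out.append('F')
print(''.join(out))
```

Execution trace: 'M' (except ZeroDivisionError) → 'F' (after the try/except). Output: MF

Answer: MF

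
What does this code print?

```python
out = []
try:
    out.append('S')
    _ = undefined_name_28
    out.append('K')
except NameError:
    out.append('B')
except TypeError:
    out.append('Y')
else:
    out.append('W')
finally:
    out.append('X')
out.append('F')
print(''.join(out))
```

Execution trace: 'S' (try body) → 'B' (except NameError) → 'X' (finally) → 'F' (after the try/except). Output: SBXF

Answer: SBXF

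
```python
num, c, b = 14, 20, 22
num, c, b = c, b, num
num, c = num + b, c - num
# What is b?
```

Trace:
`num, c, b = 14, 20, 22` → num = 14; c = 20; b = 22
`num, c, b = c, b, num` → num = 20; c = 22; b = 14
`num, c = num + b, c - num` → num = 34; c = 2
So b = 14

Answer: 14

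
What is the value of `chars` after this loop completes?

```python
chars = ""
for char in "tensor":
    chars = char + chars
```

Reverse 'tensor'
`chars` takes the values: "" → "t" → "et" → "net" → "snet" → "osnet" → "rosnet"

Answer: "rosnet"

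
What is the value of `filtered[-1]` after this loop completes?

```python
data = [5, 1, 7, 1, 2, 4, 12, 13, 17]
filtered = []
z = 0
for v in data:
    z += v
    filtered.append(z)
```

Cumulative sum ends at 62
`filtered` takes the values: [] → [5] → [5, 6] → [5, 6, 13] → [5, 6, 13, 14] → [5, 6, 13, 14, 16] → [5, 6, 13, 14, 16, 20] → [5, 6, 13, 14, 16, 20, 32] → [5, 6, 13, 14, 16, 20, 32, 45] → [5, 6, 13, 14, 16, 20, 32, 45, 62]
So `filtered[-1]` = 62

Answer: 62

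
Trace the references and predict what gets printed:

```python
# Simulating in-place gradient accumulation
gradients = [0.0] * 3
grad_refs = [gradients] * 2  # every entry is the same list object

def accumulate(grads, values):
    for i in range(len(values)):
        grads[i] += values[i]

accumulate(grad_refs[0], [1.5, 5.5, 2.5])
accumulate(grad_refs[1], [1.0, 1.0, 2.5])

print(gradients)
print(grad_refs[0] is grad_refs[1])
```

Key concept: gradient accumulation aliasing.
Step by step:
`gradients = [0.0] * 3` → gradients = [0.0, 0.0, 0.0]
`grad_refs = [gradients] * 2` → grad_refs = [[0.0, 0.0, 0.0], [0.0, 0.0, 0.0]]
`accumulate(grad_refs[0], [1.5, 5.5, 2.5])` → gradients = [1.5, 5.5, 2.5]; grad_refs = [[1.5, 5.5, 2.5], [1.5, 5.5, 2.5]]
`accumulate(grad_refs[1], [1.0, 1.0, 2.5])` → gradients = [2.5, 6.5, 5.0]; grad_refs = [[2.5, 6.5, 5.0], [2.5, 6.5, 5.0]]
`print(gradients)` → prints [2.5, 6.5, 5.0]
`print(grad_refs[0] is grad_refs[1])` → prints True

Answer:
[2.5, 6.5, 5.0]
True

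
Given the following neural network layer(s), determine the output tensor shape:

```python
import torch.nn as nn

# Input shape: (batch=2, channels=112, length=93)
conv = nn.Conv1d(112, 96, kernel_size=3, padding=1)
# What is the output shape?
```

Input: (2, 112, 93) -> Output: (2, 96, 93)

Answer: (2, 96, 93)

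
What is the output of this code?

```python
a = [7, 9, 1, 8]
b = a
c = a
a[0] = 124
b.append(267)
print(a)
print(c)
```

Key concept: multiple aliases.
Step by step:
`a = [7, 9, 1, 8]` → a = [7, 9, 1, 8]
`b = a` → b = [7, 9, 1, 8] (same object as a)
`c = a` → c = [7, 9, 1, 8] (same object as a, b)
`a[0] = 124` → a = [124, 9, 1, 8] (same object as b, c); b = [124, 9, 1, 8] (same object as a, c); c = [124, 9, 1, 8] (same object as a, b)
`b.append(267)` → a = [124, 9, 1, 8, 267] (same object as b, c); b = [124, 9, 1, 8, 267] (same object as a, c); c = [124, 9, 1, 8, 267] (same object as a, b)
`print(a)` → prints [124, 9, 1, 8, 267]
`print(c)` → prints [124, 9, 1, 8, 267]

Answer:
[124, 9, 1, 8, 267]
[124, 9, 1, 8, 267]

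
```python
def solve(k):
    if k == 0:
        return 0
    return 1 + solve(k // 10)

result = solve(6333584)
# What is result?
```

Count of digits of 6333584: 7

Answer: 7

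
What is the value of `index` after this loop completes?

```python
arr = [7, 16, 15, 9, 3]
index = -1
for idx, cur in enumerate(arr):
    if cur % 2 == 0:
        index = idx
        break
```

First even number index in [7, 16, 15, 9, 3]
`index` takes the values: -1 → 1

Answer: 1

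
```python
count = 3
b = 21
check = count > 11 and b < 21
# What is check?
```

Trace:
`count = 3` → count = 3
`b = 21` → b = 21
`check = count > 11 and b < 21` → check = False
So check = False

Answer: False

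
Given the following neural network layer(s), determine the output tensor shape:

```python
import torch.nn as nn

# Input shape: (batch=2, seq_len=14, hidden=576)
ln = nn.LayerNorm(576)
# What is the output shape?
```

Input: (2, 14, 576) -> Output: (2, 14, 576)

Answer: (2, 14, 576)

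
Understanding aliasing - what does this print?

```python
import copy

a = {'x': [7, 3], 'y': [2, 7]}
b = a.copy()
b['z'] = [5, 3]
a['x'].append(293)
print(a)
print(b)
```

Key concept: shallow copy of dict with mutable values.
Step by step:
`a = {'x': [7, 3], 'y': [2, 7]}` → a = {'x': [7, 3], 'y': [2, 7]}
`b = a.copy()` → b = {'x': [7, 3], 'y': [2, 7]}
`b['z'] = [5, 3]` → b = {'x': [7, 3], 'y': [2, 7], 'z': [5, 3]}
`a['x'].append(293)` → a = {'x': [7, 3, 293], 'y': [2, 7]}; b = {'x': [7, 3, 293], 'y': [2, 7], 'z': [5, 3]}
`print(a)` → prints {'x': [7, 3, 293], 'y': [2, 7]}
`print(b)` → prints {'x': [7, 3, 293], 'y': [2, 7], 'z': [5, 3]}

Answer:
{'x': [7, 3, 293], 'y': [2, 7]}
{'x': [7, 3, 293], 'y': [2, 7], 'z': [5, 3]}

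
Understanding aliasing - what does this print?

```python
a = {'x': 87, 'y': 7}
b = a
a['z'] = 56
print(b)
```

Key concept: dict aliasing.
Step by step:
`a = {'x': 87, 'y': 7}` → a = {'x': 87, 'y': 7}
`b = a` → b = {'x': 87, 'y': 7} (same object as a)
`a['z'] = 56` → a = {'x': 87, 'y': 7, 'z': 56} (same object as b); b = {'x': 87, 'y': 7, 'z': 56} (same object as a)
`print(b)` → prints {'x': 87, 'y': 7, 'z': 56}

Answer: {'x': 87, 'y': 7, 'z': 56}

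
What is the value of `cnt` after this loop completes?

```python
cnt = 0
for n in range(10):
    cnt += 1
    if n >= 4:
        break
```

Loop breaks when n reaches 4, cnt is 5
`cnt` takes the values: 0 → 1 → 2 → 3 → 4 → 5

Answer: 5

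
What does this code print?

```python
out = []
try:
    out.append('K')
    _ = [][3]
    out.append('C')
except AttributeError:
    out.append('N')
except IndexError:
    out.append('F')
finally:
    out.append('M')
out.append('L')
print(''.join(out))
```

Execution trace: 'K' (try body) → 'F' (except IndexError) → 'M' (finally) → 'L' (after the try/except). Output: KFML

Answer: KFML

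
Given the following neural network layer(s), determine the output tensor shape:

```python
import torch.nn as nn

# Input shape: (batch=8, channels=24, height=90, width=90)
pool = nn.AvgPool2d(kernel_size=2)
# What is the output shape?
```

Input: (8, 24, 90, 90) -> Output: (8, 24, 45, 45)

Answer: (8, 24, 45, 45)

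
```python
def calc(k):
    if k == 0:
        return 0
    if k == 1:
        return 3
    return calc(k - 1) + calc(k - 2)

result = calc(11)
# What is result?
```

Build up from base cases: calc(0)=0, calc(1)=3, calc(2)=3, calc(3)=6, calc(4)=9, calc(5)=15, calc(6)=24, ..., calc(11)=267

Answer: 267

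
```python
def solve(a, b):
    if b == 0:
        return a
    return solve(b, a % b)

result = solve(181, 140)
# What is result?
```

solve(181, 140) -> solve(140, 41) -> solve(41, 17) -> solve(17, 7) -> solve(7, 3) -> solve(3, 1) -> solve(1, 0) -> 1

Answer: 1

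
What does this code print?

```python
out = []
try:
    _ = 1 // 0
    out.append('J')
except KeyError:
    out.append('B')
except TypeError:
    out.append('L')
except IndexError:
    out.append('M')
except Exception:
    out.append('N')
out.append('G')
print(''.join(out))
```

Execution trace: 'N' (except Exception) → 'G' (after the try/except). Output: NG

Answer: NG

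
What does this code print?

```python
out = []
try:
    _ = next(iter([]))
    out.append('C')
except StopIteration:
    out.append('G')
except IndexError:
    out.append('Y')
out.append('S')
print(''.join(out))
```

Execution trace: 'G' (except StopIteration) → 'S' (after the try/except). Output: GS

Answer: GS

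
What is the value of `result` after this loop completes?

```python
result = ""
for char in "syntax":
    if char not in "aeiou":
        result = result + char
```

Remove vowels from 'syntax'
`result` takes the values: "" → "s" → "sy" → "syn" → "synt" → "syntx"

Answer: "syntx"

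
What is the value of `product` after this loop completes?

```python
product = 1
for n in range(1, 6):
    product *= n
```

5! = 120
`product` takes the values: 1 → 2 → 6 → 24 → 120

Answer: 120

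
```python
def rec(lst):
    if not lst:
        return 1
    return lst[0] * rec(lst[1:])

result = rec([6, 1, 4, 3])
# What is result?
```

Product over [6, 1, 4, 3] = 6 * 1 * 4 * 3 = 72

Answer: 72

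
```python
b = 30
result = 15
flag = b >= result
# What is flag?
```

Trace:
`b = 30` → b = 30
`result = 15` → result = 15
`flag = b >= result` → flag = True
So flag = True

Answer: True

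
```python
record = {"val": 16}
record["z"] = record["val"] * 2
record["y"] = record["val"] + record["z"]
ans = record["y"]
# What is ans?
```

Trace:
`record = {"val": 16}` → record = {'val': 16}
`record["z"] = record["val"] * 2` → record = {'val': 16, 'z': 32}
`record["y"] = record["val"] + record["z"]` → record = {'val': 16, 'z': 32, 'y': 48}
`ans = record["y"]` → ans = 48
So ans = 48

Answer: 48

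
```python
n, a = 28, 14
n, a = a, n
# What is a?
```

Trace:
`n, a = 28, 14` → n = 28; a = 14
`n, a = a, n` → n = 14; a = 28
So a = 28

Answer: 28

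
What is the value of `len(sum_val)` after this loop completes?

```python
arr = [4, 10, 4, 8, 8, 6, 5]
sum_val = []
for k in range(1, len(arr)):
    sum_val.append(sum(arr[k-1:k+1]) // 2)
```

Number of 2-element averages
`sum_val` takes the values: [] → [7] → [7, 7] → [7, 7, 6] → [7, 7, 6, 8] → [7, 7, 6, 8, 7] → [7, 7, 6, 8, 7, 5]
So `len(sum_val)` = 6

Answer: 6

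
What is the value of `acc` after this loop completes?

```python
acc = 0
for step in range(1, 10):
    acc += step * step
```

Sum of squares 1² to 9² = 285
`acc` takes the values: 0 → 1 → 5 → 14 → 30 → 55 → 91 → 140 → 204 → 285

Answer: 285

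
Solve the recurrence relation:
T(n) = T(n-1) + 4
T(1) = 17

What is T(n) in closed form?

Unrolling: T(n) = T(1) + 4·(n-1) = 17 + 4(n-1) = 4n + 13.

Answer: T(n) = 4n + 13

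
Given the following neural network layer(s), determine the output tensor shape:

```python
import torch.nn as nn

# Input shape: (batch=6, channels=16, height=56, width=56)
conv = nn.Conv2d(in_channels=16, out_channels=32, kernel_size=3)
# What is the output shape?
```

Input: (6, 16, 56, 56) -> Output: (6, 32, 54, 54)

Answer: (6, 32, 54, 54)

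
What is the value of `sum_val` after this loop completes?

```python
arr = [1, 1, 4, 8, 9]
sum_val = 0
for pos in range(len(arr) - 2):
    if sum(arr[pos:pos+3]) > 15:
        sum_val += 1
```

Count windows with sum > 15
`sum_val` takes the values: 0 → 1

Answer: 1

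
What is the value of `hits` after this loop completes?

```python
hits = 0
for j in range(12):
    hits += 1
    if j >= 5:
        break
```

Loop breaks when j reaches 5, hits is 6
`hits` takes the values: 0 → 1 → 2 → 3 → 4 → 5 → 6

Answer: 6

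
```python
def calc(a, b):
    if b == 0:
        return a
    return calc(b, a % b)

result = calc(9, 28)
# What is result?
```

calc(9, 28) -> calc(28, 9) -> calc(9, 1) -> calc(1, 0) -> 1

Answer: 1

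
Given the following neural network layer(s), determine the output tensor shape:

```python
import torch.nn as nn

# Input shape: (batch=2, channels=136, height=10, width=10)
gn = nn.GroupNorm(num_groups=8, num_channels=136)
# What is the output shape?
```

Input: (2, 136, 10, 10) -> Output: (2, 136, 10, 10)

Answer: (2, 136, 10, 10)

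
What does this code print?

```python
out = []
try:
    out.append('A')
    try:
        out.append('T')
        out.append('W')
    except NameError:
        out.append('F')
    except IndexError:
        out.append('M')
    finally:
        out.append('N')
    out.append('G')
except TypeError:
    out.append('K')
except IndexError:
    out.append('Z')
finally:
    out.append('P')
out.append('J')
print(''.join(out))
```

Execution trace: 'A' (try body) → 'T' (inner try body) → 'W' (inner try body, no exception) → 'N' (inner finally) → 'G' (try body, no exception) → 'P' (finally) → 'J' (after the try/except). Output: ATWNGPJ

Answer: ATWNGPJ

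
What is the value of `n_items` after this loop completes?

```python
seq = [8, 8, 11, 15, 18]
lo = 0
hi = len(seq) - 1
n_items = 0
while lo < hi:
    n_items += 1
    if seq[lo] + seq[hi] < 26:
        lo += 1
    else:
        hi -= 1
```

Steps to find pair summing to 26
`n_items` takes the values: 0 → 1 → 2 → 3 → 4

Answer: 4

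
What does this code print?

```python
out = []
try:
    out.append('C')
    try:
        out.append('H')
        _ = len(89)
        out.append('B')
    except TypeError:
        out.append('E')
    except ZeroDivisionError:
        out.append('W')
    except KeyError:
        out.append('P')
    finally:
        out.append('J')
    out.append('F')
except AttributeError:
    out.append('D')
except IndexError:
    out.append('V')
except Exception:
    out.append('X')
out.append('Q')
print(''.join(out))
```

Execution trace: 'C' (try body) → 'H' (inner try body) → 'E' (inner except TypeError) → 'J' (inner finally) → 'F' (try body, no exception) → 'Q' (after the try/except). Output: CHEJFQ

Answer: CHEJFQ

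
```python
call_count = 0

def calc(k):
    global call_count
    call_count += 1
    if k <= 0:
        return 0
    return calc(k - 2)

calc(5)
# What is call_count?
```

Linear recursion stepping by 2: 4 calls from k=5 down to ≤0.

Answer: 4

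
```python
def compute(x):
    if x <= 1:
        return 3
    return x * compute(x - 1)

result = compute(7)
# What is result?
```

compute(7) = 7 * 6 * 5 * 4 * 3 * 2 * 3 = 15120

Answer: 15120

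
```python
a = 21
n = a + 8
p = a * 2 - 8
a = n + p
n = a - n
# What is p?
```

Trace:
`a = 21` → a = 21
`n = a + 8` → n = 29
`p = a * 2 - 8` → p = 34
`a = n + p` → a = 63
`n = a - n` → n = 34
So p = 34

Answer: 34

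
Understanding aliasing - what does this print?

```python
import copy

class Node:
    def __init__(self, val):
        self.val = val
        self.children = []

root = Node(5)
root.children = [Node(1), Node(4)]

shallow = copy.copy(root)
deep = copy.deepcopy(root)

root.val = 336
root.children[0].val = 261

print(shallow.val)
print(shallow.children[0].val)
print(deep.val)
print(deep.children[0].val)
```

Key concept: deep copy with custom objects.
Step by step:
`root = Node(5)` → root = Node(val=5, children=[])
`root.children = [Node(1), Node(4)]` → root = Node(val=5, children=[Node(val=1, children=[]), Node(val=4, children=[])])
`shallow = copy.copy(root)` → shallow = Node(val=5, children=[Node(val=1, children=[]), Node(val=4, children=[])])
`deep = copy.deepcopy(root)` → deep = Node(val=5, children=[Node(val=1, children=[]), Node(val=4, children=[])])
`root.val = 336` → root = Node(val=336, children=[Node(val=1, children=[]), Node(val=4, children=[])])
`root.children[0].val = 261` → root = Node(val=336, children=[Node(val=261, children=[]), Node(val=4, children=[])]); shallow = Node(val=5, children=[Node(val=261, children=[]), Node(val=4, children=[])])
`print(shallow.val)` → prints 5
`print(shallow.children[0].val)` → prints 261
`print(deep.val)` → prints 5
`print(deep.children[0].val)` → prints 1

Answer:
5
261
5
1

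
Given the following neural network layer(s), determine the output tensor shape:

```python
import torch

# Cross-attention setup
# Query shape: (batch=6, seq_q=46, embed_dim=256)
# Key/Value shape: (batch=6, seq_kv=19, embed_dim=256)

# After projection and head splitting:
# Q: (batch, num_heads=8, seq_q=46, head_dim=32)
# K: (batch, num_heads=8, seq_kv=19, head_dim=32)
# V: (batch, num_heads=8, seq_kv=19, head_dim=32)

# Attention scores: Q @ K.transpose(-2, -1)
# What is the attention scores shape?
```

Input: (6, 46, 256) -> Output: (6, 8, 46, 19)

Answer: (6, 8, 46, 19)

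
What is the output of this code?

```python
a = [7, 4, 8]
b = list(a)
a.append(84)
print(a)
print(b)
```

Key concept: list() constructor creates copy.
Step by step:
`a = [7, 4, 8]` → a = [7, 4, 8]
`b = list(a)` → b = [7, 4, 8]
`a.append(84)` → a = [7, 4, 8, 84]
`print(a)` → prints [7, 4, 8, 84]
`print(b)` → prints [7, 4, 8]

Answer:
[7, 4, 8, 84]
[7, 4, 8]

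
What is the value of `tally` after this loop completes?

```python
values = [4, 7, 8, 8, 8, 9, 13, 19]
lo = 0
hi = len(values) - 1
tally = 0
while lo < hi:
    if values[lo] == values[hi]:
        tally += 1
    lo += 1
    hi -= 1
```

Count matching pairs from ends
`tally` takes the values: 0 → 1

Answer: 1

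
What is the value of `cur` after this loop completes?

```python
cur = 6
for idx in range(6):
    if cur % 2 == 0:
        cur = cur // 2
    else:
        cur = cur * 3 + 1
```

Collatz-style transformation from 6
`cur` takes the values: 6 → 3 → 10 → 5 → 16 → 8 → 4

Answer: 4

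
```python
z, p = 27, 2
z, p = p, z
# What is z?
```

Trace:
`z, p = 27, 2` → z = 27; p = 2
`z, p = p, z` → z = 2; p = 27
So z = 2

Answer: 2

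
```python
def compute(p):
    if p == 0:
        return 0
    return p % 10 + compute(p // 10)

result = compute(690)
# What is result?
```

Sum of digits of 690: 0 + 9 + 6 = 15

Answer: 15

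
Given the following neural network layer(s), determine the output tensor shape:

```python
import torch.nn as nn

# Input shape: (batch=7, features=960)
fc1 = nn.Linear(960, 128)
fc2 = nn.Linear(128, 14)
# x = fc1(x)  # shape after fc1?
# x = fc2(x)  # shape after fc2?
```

Input: (7, 960) -> after fc1: (7, 128) -> Output: (7, 14)

Answer: (7, 14)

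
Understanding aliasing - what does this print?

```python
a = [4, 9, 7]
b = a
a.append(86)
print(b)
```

Key concept: basic list aliasing.
Step by step:
`a = [4, 9, 7]` → a = [4, 9, 7]
`b = a` → b = [4, 9, 7] (same object as a)
`a.append(86)` → a = [4, 9, 7, 86] (same object as b); b = [4, 9, 7, 86] (same object as a)
`print(b)` → prints [4, 9, 7, 86]

Answer: [4, 9, 7, 86]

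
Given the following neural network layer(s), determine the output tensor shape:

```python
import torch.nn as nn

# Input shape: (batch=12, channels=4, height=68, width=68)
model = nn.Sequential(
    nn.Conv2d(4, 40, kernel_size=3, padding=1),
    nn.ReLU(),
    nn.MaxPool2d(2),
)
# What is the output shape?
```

Input: (12, 4, 68, 68) -> after Conv2d: (12, 40, 68, 68) -> after ReLU: (12, 40, 68, 68) -> Output: (12, 40, 34, 34)

Answer: (12, 40, 34, 34)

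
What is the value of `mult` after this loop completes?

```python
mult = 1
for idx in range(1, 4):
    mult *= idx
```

3! = 6
`mult` takes the values: 1 → 2 → 6

Answer: 6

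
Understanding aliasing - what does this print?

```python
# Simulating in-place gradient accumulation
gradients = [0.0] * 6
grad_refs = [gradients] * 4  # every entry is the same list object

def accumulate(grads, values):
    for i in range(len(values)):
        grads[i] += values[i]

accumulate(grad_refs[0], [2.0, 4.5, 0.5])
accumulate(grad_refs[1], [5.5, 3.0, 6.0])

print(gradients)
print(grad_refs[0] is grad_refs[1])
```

Key concept: gradient accumulation aliasing.
Step by step:
`gradients = [0.0] * 6` → gradients = [0.0, 0.0, 0.0, 0.0, 0.0, 0.0]
`grad_refs = [gradients] * 4` → grad_refs = [[0.0, 0.0, 0.0, 0.0, 0.0, 0.0], [0.0, 0.0, 0.0, 0.0, 0.0, 0.0], [0.0, 0.0, 0.0, 0.0, 0.0, 0.0], [0.0, 0.0, 0.0, 0.0, 0.0, 0.0]]
`accumulate(grad_refs[0], [2.0, 4.5, 0.5])` → gradients = [2.0, 4.5, 0.5, 0.0, 0.0, 0.0]; grad_refs = [[2.0, 4.5, 0.5, 0.0, 0.0, 0.0], [2.0, 4.5, 0.5, 0.0, 0.0, 0.0], [2.0, 4.5, 0.5, 0.0, 0.0, 0.0], [2.0, 4.5, 0.5, 0.0, 0.0, 0.0]]
`accumulate(grad_refs[1], [5.5, 3.0, 6.0])` → gradients = [7.5, 7.5, 6.5, 0.0, 0.0, 0.0]; grad_refs = [[7.5, 7.5, 6.5, 0.0, 0.0, 0.0], [7.5, 7.5, 6.5, 0.0, 0.0, 0.0], [7.5, 7.5, 6.5, 0.0, 0.0, 0.0], [7.5, 7.5, 6.5, 0.0, 0.0, 0.0]]
`print(gradients)` → prints [7.5, 7.5, 6.5, 0.0, 0.0, 0.0]
`print(grad_refs[0] is grad_refs[1])` → prints True

Answer:
[7.5, 7.5, 6.5, 0.0, 0.0, 0.0]
True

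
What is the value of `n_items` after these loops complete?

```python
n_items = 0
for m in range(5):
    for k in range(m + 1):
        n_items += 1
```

Triangle: 1 + 2 + ... + 5
`n_items` takes the values: 0 → 1 → 2 → 3 → 4 → 5 → 6 → 7 → 8 → 9 → 10 → 11 → 12 → 13 → 14 → 15

Answer: 15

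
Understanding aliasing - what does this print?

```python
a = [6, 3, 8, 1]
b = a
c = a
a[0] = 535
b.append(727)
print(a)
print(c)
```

Key concept: multiple aliases.
Step by step:
`a = [6, 3, 8, 1]` → a = [6, 3, 8, 1]
`b = a` → b = [6, 3, 8, 1] (same object as a)
`c = a` → c = [6, 3, 8, 1] (same object as a, b)
`a[0] = 535` → a = [535, 3, 8, 1] (same object as b, c); b = [535, 3, 8, 1] (same object as a, c); c = [535, 3, 8, 1] (same object as a, b)
`b.append(727)` → a = [535, 3, 8, 1, 727] (same object as b, c); b = [535, 3, 8, 1, 727] (same object as a, c); c = [535, 3, 8, 1, 727] (same object as a, b)
`print(a)` → prints [535, 3, 8, 1, 727]
`print(c)` → prints [535, 3, 8, 1, 727]

Answer:
[535, 3, 8, 1, 727]
[535, 3, 8, 1, 727]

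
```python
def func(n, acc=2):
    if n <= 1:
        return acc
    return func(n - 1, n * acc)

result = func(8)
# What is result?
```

Accumulator trace (n, acc): (8, 2) -> (7, 16) -> (6, 112) -> (5, 672) -> (4, 3360) -> (3, 13440) -> (2, 40320) -> (1, 80640) -> return 80640

Answer: 80640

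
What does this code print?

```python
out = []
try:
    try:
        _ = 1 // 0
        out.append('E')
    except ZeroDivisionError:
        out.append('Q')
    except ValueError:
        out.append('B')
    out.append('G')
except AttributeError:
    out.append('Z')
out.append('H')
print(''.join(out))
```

Execution trace: 'Q' (inner except ZeroDivisionError) → 'G' (try body, no exception) → 'H' (after the try/except). Output: QGH

Answer: QGH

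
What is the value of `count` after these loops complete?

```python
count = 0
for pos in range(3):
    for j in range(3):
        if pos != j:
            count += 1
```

3² - 3 (exclude diagonal)
`count` takes the values: 0 → 1 → 2 → 3 → 4 → 5 → 6

Answer: 6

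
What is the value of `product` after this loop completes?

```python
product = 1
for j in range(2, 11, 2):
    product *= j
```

Product of even numbers 2 to 10
`product` takes the values: 1 → 2 → 8 → 48 → 384 → 3840

Answer: 3840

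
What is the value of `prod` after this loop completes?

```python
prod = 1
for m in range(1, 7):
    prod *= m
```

6! = 720
`prod` takes the values: 1 → 2 → 6 → 24 → 120 → 720

Answer: 720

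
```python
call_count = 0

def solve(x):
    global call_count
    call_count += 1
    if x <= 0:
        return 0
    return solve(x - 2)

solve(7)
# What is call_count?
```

Linear recursion stepping by 2: 5 calls from x=7 down to ≤0.

Answer: 5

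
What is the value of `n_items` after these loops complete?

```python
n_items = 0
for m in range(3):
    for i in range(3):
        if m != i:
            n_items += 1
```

3² - 3 (exclude diagonal)
`n_items` takes the values: 0 → 1 → 2 → 3 → 4 → 5 → 6

Answer: 6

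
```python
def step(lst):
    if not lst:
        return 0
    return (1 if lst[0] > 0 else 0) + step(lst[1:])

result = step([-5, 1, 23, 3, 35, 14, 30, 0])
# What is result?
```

Count of positive elements in [-5, 1, 23, 3, 35, 14, 30, 0] = 6

Answer: 6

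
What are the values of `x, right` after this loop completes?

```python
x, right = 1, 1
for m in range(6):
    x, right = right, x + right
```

Fibonacci: after 6 iterations
`x, right` takes the values: (1, 1) → (1, 2) → (2, 3) → (3, 5) → (5, 8) → (8, 13) → (13, 21)

Answer: 13, 21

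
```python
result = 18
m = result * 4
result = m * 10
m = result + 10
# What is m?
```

Trace:
`result = 18` → result = 18
`m = result * 4` → m = 72
`result = m * 10` → result = 720
`m = result + 10` → m = 730
So m = 730

Answer: 730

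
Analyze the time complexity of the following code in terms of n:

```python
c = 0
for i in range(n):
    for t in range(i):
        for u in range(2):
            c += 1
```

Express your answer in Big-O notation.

Each loop level contributes: n × n × 1. Multiplying the contributions gives O(n^2).

Answer: O(n^2)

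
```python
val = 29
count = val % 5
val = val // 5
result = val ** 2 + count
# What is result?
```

Trace:
`val = 29` → val = 29
`count = val % 5` → count = 4
`val = val // 5` → val = 5
`result = val ** 2 + count` → result = 29
So result = 29

Answer: 29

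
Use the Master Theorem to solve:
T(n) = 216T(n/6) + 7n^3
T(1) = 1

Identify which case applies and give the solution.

a=216, b=6, f(n)=7n^3. log_6(216) = 3. Since c=3 = 3, Case 2 applies: T(n) = Θ(n^log_b(a) · log n) = O(n^3 log n).

Answer: O(n^3 log n) - Case 2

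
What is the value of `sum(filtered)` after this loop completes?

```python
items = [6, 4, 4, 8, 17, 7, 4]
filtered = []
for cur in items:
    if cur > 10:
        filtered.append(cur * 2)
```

Sum of doubled values > 10
`filtered` takes the values: [] → [34]
So `sum(filtered)` = 34

Answer: 34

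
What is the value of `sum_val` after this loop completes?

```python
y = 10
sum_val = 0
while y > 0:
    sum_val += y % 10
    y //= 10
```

Sum digits of 10
`sum_val` takes the values: 0 → 1

Answer: 1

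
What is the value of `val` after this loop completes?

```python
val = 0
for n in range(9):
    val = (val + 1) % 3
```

Increment mod 3, 9 times = 0
`val` takes the values: 0 → 1 → 2 → 0 → 1 → 2 → 0 → 1 → 2 → 0

Answer: 0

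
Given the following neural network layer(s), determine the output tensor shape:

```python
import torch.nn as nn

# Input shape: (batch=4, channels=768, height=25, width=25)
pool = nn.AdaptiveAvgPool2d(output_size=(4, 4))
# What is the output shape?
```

Input: (4, 768, 25, 25) -> Output: (4, 768, 4, 4)

Answer: (4, 768, 4, 4)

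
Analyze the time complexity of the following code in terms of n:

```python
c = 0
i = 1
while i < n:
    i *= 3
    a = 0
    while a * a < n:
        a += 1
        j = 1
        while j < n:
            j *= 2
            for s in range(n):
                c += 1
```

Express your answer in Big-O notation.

Each loop level contributes: log n × √n × log n × n. Multiplying the contributions gives O(n√n log² n).

Answer: O(n√n log² n)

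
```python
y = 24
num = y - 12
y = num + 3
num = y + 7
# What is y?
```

Trace:
`y = 24` → y = 24
`num = y - 12` → num = 12
`y = num + 3` → y = 15
`num = y + 7` → num = 22
So y = 15

Answer: 15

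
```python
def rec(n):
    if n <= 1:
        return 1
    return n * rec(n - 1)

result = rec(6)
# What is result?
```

rec(6) = 6 * 5 * 4 * 3 * 2 * 1 = 720

Answer: 720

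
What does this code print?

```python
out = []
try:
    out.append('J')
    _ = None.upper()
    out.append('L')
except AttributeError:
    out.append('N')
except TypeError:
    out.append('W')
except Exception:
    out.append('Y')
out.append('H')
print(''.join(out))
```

Execution trace: 'J' (try body) → 'N' (except AttributeError) → 'H' (after the try/except). Output: JNH

Answer: JNH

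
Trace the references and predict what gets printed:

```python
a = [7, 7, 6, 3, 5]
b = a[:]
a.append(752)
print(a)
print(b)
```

Key concept: slice [:] creates copy.
Step by step:
`a = [7, 7, 6, 3, 5]` → a = [7, 7, 6, 3, 5]
`b = a[:]` → b = [7, 7, 6, 3, 5]
`a.append(752)` → a = [7, 7, 6, 3, 5, 752]
`print(a)` → prints [7, 7, 6, 3, 5, 752]
`print(b)` → prints [7, 7, 6, 3, 5]

Answer:
[7, 7, 6, 3, 5, 752]
[7, 7, 6, 3, 5]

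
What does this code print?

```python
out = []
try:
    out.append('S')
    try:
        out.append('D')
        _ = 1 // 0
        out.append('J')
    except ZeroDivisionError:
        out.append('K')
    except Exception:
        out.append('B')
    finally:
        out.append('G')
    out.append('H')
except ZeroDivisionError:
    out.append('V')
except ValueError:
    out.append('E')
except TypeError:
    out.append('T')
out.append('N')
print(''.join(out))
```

Execution trace: 'S' (try body) → 'D' (inner try body) → 'K' (inner except ZeroDivisionError) → 'G' (inner finally) → 'H' (try body, no exception) → 'N' (after the try/except). Output: SDKGHN

Answer: SDKGHN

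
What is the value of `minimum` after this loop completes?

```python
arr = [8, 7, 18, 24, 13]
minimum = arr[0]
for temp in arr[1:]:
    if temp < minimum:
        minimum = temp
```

Minimum of [8, 7, 18, 24, 13]
`minimum` takes the values: 8 → 7

Answer: 7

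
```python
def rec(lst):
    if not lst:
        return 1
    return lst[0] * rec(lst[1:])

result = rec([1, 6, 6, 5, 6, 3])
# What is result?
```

Product over [1, 6, 6, 5, 6, 3] = 1 * 6 * 6 * 5 * 6 * 3 = 3240

Answer: 3240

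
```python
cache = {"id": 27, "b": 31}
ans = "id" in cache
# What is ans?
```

Trace:
`cache = {"id": 27, "b": 31}` → cache = {'id': 27, 'b': 31}
`ans = "id" in cache` → ans = True
So ans = True

Answer: True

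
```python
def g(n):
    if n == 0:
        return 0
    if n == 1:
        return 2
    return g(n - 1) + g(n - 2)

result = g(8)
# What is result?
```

Build up from base cases: g(0)=0, g(1)=2, g(2)=2, g(3)=4, g(4)=6, g(5)=10, g(6)=16, ..., g(8)=42

Answer: 42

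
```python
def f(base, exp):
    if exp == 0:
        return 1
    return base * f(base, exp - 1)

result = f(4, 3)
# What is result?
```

f(4, 3) = 4 * 4 * 4 = 64

Answer: 64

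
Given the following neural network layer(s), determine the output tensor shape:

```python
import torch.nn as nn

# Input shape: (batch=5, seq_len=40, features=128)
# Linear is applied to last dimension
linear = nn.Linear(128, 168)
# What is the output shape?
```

Input: (5, 40, 128) -> Output: (5, 40, 168)

Answer: (5, 40, 168)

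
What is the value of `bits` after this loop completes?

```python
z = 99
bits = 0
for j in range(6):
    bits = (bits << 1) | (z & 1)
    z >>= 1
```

Reverse lowest 6 bits of 99
`bits` takes the values: 0 → 1 → 3 → 6 → 12 → 24 → 49

Answer: 49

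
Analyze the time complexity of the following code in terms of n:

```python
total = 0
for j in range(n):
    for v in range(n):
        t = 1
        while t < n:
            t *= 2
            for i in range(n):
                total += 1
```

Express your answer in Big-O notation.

Each loop level contributes: n × n × log n × n. Multiplying the contributions gives O(n^3 log n).

Answer: O(n^3 log n)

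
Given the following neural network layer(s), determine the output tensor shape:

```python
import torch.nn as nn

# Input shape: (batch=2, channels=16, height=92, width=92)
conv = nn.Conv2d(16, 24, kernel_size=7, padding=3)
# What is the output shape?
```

Input: (2, 16, 92, 92) -> Output: (2, 24, 92, 92)

Answer: (2, 24, 92, 92)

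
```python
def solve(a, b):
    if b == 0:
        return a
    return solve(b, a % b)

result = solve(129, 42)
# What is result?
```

solve(129, 42) -> solve(42, 3) -> solve(3, 0) -> 3

Answer: 3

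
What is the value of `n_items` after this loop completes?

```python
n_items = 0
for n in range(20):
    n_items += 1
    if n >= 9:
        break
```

Loop breaks when n reaches 9, n_items is 10
`n_items` takes the values: 0 → 1 → 2 → 3 → 4 → 5 → 6 → 7 → 8 → 9 → 10

Answer: 10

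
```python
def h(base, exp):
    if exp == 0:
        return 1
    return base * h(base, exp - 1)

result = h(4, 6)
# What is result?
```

h(4, 6) = 4 * 4 * 4 * 4 * 4 * 4 = 4096

Answer: 4096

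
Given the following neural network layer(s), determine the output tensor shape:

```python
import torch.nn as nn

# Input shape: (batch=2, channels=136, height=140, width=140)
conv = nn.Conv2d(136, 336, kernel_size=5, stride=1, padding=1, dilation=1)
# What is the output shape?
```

Input: (2, 136, 140, 140) -> Output: (2, 336, 138, 138)

Answer: (2, 336, 138, 138)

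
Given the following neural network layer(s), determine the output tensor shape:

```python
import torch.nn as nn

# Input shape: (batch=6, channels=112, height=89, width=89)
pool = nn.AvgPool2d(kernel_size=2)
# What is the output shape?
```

Input: (6, 112, 89, 89) -> Output: (6, 112, 44, 44)

Answer: (6, 112, 44, 44)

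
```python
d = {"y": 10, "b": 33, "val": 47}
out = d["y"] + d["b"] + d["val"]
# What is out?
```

Trace:
`d = {"y": 10, "b": 33, "val": 47}` → d = {'y': 10, 'b': 33, 'val': 47}
`out = d["y"] + d["b"] + d["val"]` → out = 90
So out = 90

Answer: 90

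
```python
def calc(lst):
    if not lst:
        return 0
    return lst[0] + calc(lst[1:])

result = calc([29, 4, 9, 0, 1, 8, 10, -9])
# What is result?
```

29 + 4 + 9 + 0 + 1 + 8 + 10 + (-9) + 0 = 52

Answer: 52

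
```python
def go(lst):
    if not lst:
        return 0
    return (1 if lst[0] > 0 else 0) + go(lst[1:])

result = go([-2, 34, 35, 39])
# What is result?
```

Count of positive elements in [-2, 34, 35, 39] = 3

Answer: 3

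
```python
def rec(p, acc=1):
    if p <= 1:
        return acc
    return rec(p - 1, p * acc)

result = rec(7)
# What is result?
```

Accumulator trace (n, acc): (7, 1) -> (6, 7) -> (5, 42) -> (4, 210) -> (3, 840) -> (2, 2520) -> (1, 5040) -> return 5040

Answer: 5040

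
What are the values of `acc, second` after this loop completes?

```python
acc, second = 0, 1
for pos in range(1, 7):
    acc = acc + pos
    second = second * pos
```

Sum and factorial of 1 to 6
`acc, second` takes the values: (0, 1) → (1, 1) → (3, 1) → (3, 2) → (6, 2) → (6, 6) → (10, 6) → (10, 24) → (15, 24) → (15, 120) → (21, 120) → (21, 720)

Answer: 21, 720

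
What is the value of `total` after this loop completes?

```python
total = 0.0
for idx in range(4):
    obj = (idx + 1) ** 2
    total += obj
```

Sum of squared losses 1² + 2² + ... + 4²
`total` takes the values: 0.0 → 1.0 → 5.0 → 14.0 → 30.0

Answer: 30.0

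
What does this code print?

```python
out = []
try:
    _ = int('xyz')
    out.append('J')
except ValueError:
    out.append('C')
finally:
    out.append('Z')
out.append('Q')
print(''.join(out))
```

Execution trace: 'C' (except ValueError) → 'Z' (finally) → 'Q' (after the try/except). Output: CZQ

Answer: CZQ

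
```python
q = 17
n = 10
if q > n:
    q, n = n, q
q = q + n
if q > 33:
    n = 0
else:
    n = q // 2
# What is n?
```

Trace:
`q = 17` → q = 17
`n = 10` → n = 10
`if q > n: ...` → q > n is True → q = 10; n = 17
`q = q + n` → q = 27
`if q > 33: ...` → q > 33 is False, take else branch → n = 13
So n = 13

Answer: 13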